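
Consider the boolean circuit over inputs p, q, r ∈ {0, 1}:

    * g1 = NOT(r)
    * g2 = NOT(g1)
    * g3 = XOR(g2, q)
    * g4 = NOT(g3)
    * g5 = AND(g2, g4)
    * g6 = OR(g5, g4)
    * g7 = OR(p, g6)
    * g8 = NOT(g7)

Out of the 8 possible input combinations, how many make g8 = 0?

g8 = NOT(g7) must be 0, so g7 = 1.
g7 = OR(p, g6) must be 1, so at least one of p, g6 is 1.
Satisfying assignments:
  p=0, q=0, r=0
  p=0, q=1, r=1
  p=1, q=0, r=0
  p=1, q=0, r=1
  p=1, q=1, r=0
  p=1, q=1, r=1

6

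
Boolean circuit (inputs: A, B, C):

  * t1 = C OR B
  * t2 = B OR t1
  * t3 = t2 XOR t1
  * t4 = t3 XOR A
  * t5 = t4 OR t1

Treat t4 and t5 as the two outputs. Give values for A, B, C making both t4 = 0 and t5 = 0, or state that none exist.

A=0, B=0, C=0

Check with A=0, B=0, C=0:
t1 = C OR B = 0 OR 0 = 0
t2 = B OR t1 = 0 OR 0 = 0
t3 = t2 XOR t1 = 0 XOR 0 = 0
t4 = t3 XOR A = 0 XOR 0 = 0
t5 = t4 OR t1 = 0 OR 0 = 0
So t4 = 0 and t5 = 0.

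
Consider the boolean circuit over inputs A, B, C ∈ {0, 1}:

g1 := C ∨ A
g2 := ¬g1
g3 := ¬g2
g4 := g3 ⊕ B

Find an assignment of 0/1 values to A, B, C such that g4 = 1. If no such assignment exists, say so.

g4 = g3 ⊕ B must be 1, so g3 and B differ.
Check with A=0 B=1 C=0:
g1 = C ∨ A = 0 ∨ 0 = 0
g2 = ¬g1 = ¬0 = 1
g3 = ¬g2 = ¬1 = 0
g4 = g3 ⊕ B = 0 ⊕ 1 = 1
So g4 = 1 as required.

A=0 B=1 C=0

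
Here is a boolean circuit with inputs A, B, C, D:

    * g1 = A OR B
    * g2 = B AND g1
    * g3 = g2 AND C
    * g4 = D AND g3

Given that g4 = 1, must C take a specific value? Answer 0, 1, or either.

g4 = D AND g3 must be 1, so both D = 1 and g3 = 1.
g3 = g2 AND C must be 1, so both g2 = 1 and C = 1.
Every assignment with g4 = 1 has C = 1; there are 2 such assignment(s).
  A=0, B=1, C=1, D=1
  A=1, B=1, C=1, D=1

1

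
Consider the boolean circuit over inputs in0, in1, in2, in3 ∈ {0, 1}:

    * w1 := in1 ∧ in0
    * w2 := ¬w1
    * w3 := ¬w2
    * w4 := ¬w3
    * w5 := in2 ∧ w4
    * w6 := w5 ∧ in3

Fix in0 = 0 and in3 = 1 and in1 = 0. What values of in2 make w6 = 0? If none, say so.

w6 = w5 ∧ in3 must be 0, so at least one of w5, in3 is 0.
Check with in0 = 0 and in3 = 1 and in1 = 0 and in2=0:
w1 = in1 ∧ in0 = 0 ∧ 0 = 0
w2 = ¬w1 = ¬0 = 1
w3 = ¬w2 = ¬1 = 0
w4 = ¬w3 = ¬0 = 1
w5 = in2 ∧ w4 = 0 ∧ 1 = 0
w6 = w5 ∧ in3 = 0 ∧ 1 = 0
So w6 = 0.

in2=0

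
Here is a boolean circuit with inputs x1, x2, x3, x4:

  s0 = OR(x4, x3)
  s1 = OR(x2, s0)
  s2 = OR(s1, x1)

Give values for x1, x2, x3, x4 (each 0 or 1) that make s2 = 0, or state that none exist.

Check with x1=0 x2=0 x3=0 x4=0:
s0 = OR(x4, x3) = OR(0, 0) = 0
s1 = OR(x2, s0) = OR(0, 0) = 0
s2 = OR(s1, x1) = OR(0, 0) = 0
So s2 = 0 as required.

x1=0 x2=0 x3=0 x4=0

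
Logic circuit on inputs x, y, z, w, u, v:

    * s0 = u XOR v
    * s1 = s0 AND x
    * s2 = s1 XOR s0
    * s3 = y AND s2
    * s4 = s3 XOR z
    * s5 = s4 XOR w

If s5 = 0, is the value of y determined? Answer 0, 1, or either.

either

Both values of y occur among assignments with s5 = 0:
  y=0: x=0, y=0, z=0, w=0, u=0, v=0
  y=1: x=0, y=1, z=0, w=0, u=0, v=0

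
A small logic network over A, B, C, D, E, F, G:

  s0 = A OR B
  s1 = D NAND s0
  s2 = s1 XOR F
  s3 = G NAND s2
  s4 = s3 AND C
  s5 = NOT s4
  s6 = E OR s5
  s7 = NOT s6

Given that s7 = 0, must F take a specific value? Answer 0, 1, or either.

either

Both values of F occur among assignments with s7 = 0:
  F=0: A=0, B=0, C=0, D=0, E=0, F=0, G=0
  F=1: A=0, B=0, C=0, D=0, E=0, F=1, G=0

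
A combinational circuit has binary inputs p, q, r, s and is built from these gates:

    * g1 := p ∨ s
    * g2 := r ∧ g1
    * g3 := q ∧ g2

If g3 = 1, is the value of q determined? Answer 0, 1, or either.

g3 = q ∧ g2 must be 1, so both q = 1 and g2 = 1.
Every assignment with g3 = 1 has q = 1; there are 3 such assignment(s).
  p=0, q=1, r=1, s=1
  p=1, q=1, r=1, s=0
  p=1, q=1, r=1, s=1

1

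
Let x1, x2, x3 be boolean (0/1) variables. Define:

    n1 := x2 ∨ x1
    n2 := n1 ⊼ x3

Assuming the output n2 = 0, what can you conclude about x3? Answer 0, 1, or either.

n2 = n1 ⊼ x3 must be 0, so both n1 = 1 and x3 = 1.
n1 = x2 ∨ x1 must be 1, so at least one of x2, x1 is 1.
Every assignment with n2 = 0 has x3 = 1; there are 3 such assignment(s).
  x1=0, x2=1, x3=1
  x1=1, x2=0, x3=1
  x1=1, x2=1, x3=1

1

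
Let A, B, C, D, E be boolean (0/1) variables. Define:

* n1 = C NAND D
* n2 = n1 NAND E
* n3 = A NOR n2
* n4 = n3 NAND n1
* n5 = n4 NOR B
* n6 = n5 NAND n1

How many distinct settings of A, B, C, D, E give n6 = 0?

3

n6 = n5 NAND n1 must be 0, so both n5 = 1 and n1 = 1.
n5 = n4 NOR B must be 1, so both n4 = 0 and B = 0.
Satisfying assignments:
  A=0, B=0, C=0, D=0, E=1
  A=0, B=0, C=0, D=1, E=1
  A=0, B=0, C=1, D=0, E=1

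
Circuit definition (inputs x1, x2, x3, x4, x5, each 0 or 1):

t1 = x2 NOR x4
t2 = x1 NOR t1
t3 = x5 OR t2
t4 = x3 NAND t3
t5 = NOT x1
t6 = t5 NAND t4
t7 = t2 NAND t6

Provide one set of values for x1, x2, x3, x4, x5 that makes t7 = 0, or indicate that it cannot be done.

Check with x1=0, x2=1, x3=1, x4=1, x5=1:
t1 = x2 NOR x4 = 1 NOR 1 = 0
t2 = x1 NOR t1 = 0 NOR 0 = 1
t3 = x5 OR t2 = 1 OR 1 = 1
t4 = x3 NAND t3 = 1 NAND 1 = 0
t5 = NOT x1 = NOT 0 = 1
t6 = t5 NAND t4 = 1 NAND 0 = 1
t7 = t2 NAND t6 = 1 NAND 1 = 0
So t7 = 0 as required.

x1=0, x2=1, x3=1, x4=1, x5=1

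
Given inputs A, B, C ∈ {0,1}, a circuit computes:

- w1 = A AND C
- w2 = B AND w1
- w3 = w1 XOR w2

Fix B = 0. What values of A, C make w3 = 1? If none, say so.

Check with B = 0 and A=1, C=1:
w1 = A AND C = 1 AND 1 = 1
w2 = B AND w1 = 0 AND 1 = 0
w3 = w1 XOR w2 = 1 XOR 0 = 1
So w3 = 1.

A=1, C=1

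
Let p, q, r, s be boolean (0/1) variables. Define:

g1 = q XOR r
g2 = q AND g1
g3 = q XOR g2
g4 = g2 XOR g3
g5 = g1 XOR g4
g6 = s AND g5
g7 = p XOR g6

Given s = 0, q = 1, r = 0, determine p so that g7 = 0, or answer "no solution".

p=0

g7 = p XOR g6 must be 0, so p and g6 are equal.
Check with s = 0, q = 1, r = 0 and p=0:
g1 = q XOR r = 1 XOR 0 = 1
g2 = q AND g1 = 1 AND 1 = 1
g3 = q XOR g2 = 1 XOR 1 = 0
g4 = g2 XOR g3 = 1 XOR 0 = 1
g5 = g1 XOR g4 = 1 XOR 1 = 0
g6 = s AND g5 = 0 AND 0 = 0
g7 = p XOR g6 = 0 XOR 0 = 0
So g7 = 0.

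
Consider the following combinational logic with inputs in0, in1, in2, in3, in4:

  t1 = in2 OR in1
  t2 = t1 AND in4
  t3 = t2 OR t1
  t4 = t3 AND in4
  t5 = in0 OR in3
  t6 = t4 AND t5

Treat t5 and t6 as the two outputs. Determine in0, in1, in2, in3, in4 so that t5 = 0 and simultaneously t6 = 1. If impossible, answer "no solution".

Across all 32 input combinations, none give both t5 = 0 and t6 = 1.

no solution exists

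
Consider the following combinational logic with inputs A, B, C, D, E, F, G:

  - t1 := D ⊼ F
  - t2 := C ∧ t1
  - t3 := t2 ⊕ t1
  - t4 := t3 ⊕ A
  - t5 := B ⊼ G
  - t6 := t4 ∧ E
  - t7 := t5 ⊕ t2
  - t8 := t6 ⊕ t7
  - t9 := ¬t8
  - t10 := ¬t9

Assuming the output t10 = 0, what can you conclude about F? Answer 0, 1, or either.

Both values of F occur among assignments with t10 = 0:
  F=0: A=0, B=0, C=0, D=0, E=1, F=0, G=0
  F=1: A=0, B=0, C=0, D=0, E=1, F=1, G=0

either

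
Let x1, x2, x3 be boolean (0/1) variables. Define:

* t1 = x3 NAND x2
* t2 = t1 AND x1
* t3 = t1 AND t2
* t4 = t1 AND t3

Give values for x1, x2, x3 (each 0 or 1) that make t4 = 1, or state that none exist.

x1=1, x2=0, x3=1

t4 = t1 AND t3 must be 1, so both t1 = 1 and t3 = 1.
Check with x1=1, x2=0, x3=1:
t1 = x3 NAND x2 = 1 NAND 0 = 1
t2 = t1 AND x1 = 1 AND 1 = 1
t3 = t1 AND t2 = 1 AND 1 = 1
t4 = t1 AND t3 = 1 AND 1 = 1
So t4 = 1 as required.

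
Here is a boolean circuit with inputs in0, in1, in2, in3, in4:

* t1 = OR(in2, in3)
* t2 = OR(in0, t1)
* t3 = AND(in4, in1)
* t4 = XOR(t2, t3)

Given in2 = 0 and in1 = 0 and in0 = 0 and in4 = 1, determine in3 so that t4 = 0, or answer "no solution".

Check with in2 = 0 and in1 = 0 and in0 = 0 and in4 = 1 and in3=0:
t1 = OR(in2, in3) = OR(0, 0) = 0
t2 = OR(in0, t1) = OR(0, 0) = 0
t3 = AND(in4, in1) = AND(1, 0) = 0
t4 = XOR(t2, t3) = XOR(0, 0) = 0
So t4 = 0.

in3=0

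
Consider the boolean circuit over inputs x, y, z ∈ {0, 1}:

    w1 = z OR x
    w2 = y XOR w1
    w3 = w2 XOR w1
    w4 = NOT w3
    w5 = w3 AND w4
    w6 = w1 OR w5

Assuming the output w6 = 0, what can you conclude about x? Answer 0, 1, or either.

0

w6 = w1 OR w5 must be 0, so both w1 = 0 and w5 = 0.
w1 = z OR x must be 0, so both z = 0 and x = 0.
Every assignment with w6 = 0 has x = 0; there are 2 such assignment(s).
  x=0, y=0, z=0
  x=0, y=1, z=0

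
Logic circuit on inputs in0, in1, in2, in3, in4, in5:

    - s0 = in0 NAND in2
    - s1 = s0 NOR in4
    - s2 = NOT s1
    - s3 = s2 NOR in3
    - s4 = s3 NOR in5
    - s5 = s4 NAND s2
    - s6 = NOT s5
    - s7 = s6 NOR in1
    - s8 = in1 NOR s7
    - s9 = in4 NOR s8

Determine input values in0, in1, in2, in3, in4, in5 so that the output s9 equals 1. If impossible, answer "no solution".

s9 = in4 NOR s8 must be 1, so both in4 = 0 and s8 = 0.
s8 = in1 NOR s7 must be 0, so at least one of in1, s7 is 1.
Check with in0=0, in1=1, in2=1, in3=1, in4=0, in5=1:
s0 = in0 NAND in2 = 0 NAND 1 = 1
s1 = s0 NOR in4 = 1 NOR 0 = 0
s2 = NOT s1 = NOT 0 = 1
s3 = s2 NOR in3 = 1 NOR 1 = 0
s4 = s3 NOR in5 = 0 NOR 1 = 0
s5 = s4 NAND s2 = 0 NAND 1 = 1
s6 = NOT s5 = NOT 1 = 0
s7 = s6 NOR in1 = 0 NOR 1 = 0
s8 = in1 NOR s7 = 1 NOR 0 = 0
s9 = in4 NOR s8 = 0 NOR 0 = 1
So s9 = 1 as required.

in0=0, in1=1, in2=1, in3=1, in4=0, in5=1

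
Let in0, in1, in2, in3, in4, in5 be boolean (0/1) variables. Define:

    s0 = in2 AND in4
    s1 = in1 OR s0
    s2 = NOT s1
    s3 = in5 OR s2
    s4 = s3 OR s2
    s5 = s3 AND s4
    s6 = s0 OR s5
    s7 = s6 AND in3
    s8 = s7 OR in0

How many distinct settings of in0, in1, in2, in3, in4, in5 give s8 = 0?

s8 = s7 OR in0 must be 0, so both s7 = 0 and in0 = 0.
Enumerating the 64 input combinations, 19 give s8 = 0 and 45 give s8 = 1.

19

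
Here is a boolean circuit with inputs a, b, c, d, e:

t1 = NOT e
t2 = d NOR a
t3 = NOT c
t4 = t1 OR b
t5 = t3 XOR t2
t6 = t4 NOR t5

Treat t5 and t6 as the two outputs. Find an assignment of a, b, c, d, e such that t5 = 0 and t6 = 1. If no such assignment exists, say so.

Check with a=1, b=0, c=1, d=1, e=1:
t1 = NOT e = NOT 1 = 0
t2 = d NOR a = 1 NOR 1 = 0
t3 = NOT c = NOT 1 = 0
t4 = t1 OR b = 0 OR 0 = 0
t5 = t3 XOR t2 = 0 XOR 0 = 0
t6 = t4 NOR t5 = 0 NOR 0 = 1
So t5 = 0 and t6 = 1.

a=1, b=0, c=1, d=1, e=1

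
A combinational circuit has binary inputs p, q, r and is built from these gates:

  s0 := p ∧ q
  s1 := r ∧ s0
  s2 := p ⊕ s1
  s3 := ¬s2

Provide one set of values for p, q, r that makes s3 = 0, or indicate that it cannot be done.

p=1, q=1, r=0

s3 = ¬s2 must be 0, so s2 = 1.
Check with p=1, q=1, r=0:
s0 = p ∧ q = 1 ∧ 1 = 1
s1 = r ∧ s0 = 0 ∧ 1 = 0
s2 = p ⊕ s1 = 1 ⊕ 0 = 1
s3 = ¬s2 = ¬1 = 0
So s3 = 0 as required.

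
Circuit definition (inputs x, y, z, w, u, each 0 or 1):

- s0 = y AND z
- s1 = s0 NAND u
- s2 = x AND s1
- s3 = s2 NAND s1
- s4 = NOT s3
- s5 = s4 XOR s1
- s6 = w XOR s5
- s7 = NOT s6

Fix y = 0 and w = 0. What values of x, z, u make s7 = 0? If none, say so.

x=0, z=1, u=0

s7 = NOT s6 must be 0, so s6 = 1.
s6 = w XOR s5 must be 1, so w and s5 differ.
Check with y = 0 and w = 0 and x=0, z=1, u=0:
s0 = y AND z = 0 AND 1 = 0
s1 = s0 NAND u = 0 NAND 0 = 1
s2 = x AND s1 = 0 AND 1 = 0
s3 = s2 NAND s1 = 0 NAND 1 = 1
s4 = NOT s3 = NOT 1 = 0
s5 = s4 XOR s1 = 0 XOR 1 = 1
s6 = w XOR s5 = 0 XOR 1 = 1
s7 = NOT s6 = NOT 1 = 0
So s7 = 0.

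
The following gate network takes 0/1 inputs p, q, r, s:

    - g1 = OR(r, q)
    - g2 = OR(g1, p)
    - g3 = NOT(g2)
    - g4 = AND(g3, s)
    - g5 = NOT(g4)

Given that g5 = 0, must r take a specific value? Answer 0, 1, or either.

0

g5 = NOT(g4) must be 0, so g4 = 1.
g4 = AND(g3, s) must be 1, so both g3 = 1 and s = 1.
Every assignment with g5 = 0 has r = 0; there are 1 such assignment(s).
  p=0, q=0, r=0, s=1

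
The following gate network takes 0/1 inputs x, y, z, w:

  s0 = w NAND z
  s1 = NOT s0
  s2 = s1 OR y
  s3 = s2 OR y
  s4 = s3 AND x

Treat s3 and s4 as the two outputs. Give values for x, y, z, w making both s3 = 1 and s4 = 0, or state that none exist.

x=0 y=1 z=1 w=0

Check with x=0 y=1 z=1 w=0:
s0 = w NAND z = 0 NAND 1 = 1
s1 = NOT s0 = NOT 1 = 0
s2 = s1 OR y = 0 OR 1 = 1
s3 = s2 OR y = 1 OR 1 = 1
s4 = s3 AND x = 1 AND 0 = 0
So s3 = 1 and s4 = 0.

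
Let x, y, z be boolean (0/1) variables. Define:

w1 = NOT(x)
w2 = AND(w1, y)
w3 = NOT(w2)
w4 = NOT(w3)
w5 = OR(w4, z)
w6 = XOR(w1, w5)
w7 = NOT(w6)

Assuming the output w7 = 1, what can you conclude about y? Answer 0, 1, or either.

either

Both values of y occur among assignments with w7 = 1:
  y=0: x=0, y=0, z=1
  y=1: x=0, y=1, z=0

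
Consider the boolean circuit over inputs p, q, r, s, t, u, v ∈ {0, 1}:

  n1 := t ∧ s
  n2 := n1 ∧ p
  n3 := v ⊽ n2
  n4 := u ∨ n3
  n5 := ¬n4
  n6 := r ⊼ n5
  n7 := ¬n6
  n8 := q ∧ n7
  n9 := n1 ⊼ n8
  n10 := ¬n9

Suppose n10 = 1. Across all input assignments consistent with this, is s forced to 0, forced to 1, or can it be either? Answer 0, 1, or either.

1

n10 = ¬n9 must be 1, so n9 = 0.
n9 = n1 ⊼ n8 must be 0, so both n1 = 1 and n8 = 1.
n1 = t ∧ s must be 1, so both t = 1 and s = 1.
Every assignment with n10 = 1 has s = 1; there are 3 such assignment(s).
  p=0, q=1, r=1, s=1, t=1, u=0, v=1
  p=1, q=1, r=1, s=1, t=1, u=0, v=0
  p=1, q=1, r=1, s=1, t=1, u=0, v=1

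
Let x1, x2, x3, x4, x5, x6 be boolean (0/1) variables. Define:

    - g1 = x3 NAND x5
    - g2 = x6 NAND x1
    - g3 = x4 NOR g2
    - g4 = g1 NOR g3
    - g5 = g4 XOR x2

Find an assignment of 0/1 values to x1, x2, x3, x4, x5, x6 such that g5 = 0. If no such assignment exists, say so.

g5 = g4 XOR x2 must be 0, so g4 and x2 are equal.
Check with x1=0, x2=0, x3=0, x4=0, x5=0, x6=1:
g1 = x3 NAND x5 = 0 NAND 0 = 1
g2 = x6 NAND x1 = 1 NAND 0 = 1
g3 = x4 NOR g2 = 0 NOR 1 = 0
g4 = g1 NOR g3 = 1 NOR 0 = 0
g5 = g4 XOR x2 = 0 XOR 0 = 0
So g5 = 0 as required.

x1=0, x2=0, x3=0, x4=0, x5=0, x6=1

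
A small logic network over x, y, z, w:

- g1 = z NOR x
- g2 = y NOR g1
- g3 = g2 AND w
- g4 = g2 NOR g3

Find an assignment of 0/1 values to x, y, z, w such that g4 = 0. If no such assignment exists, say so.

g4 = g2 NOR g3 must be 0, so at least one of g2, g3 is 1.
Check with x=0, y=0, z=1, w=0:
g1 = z NOR x = 1 NOR 0 = 0
g2 = y NOR g1 = 0 NOR 0 = 1
g3 = g2 AND w = 1 AND 0 = 0
g4 = g2 NOR g3 = 1 NOR 0 = 0
So g4 = 0 as required.

x=0, y=0, z=1, w=0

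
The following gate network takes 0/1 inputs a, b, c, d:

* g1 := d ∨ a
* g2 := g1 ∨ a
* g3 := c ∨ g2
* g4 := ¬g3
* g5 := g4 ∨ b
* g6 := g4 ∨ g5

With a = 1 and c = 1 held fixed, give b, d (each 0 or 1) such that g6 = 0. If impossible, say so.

g6 = g4 ∨ g5 must be 0, so both g4 = 0 and g5 = 0.
g4 = ¬g3 must be 0, so g3 = 1.
Check with a = 1 and c = 1 and b=0, d=0:
g1 = d ∨ a = 0 ∨ 1 = 1
g2 = g1 ∨ a = 1 ∨ 1 = 1
g3 = c ∨ g2 = 1 ∨ 1 = 1
g4 = ¬g3 = ¬1 = 0
g5 = g4 ∨ b = 0 ∨ 0 = 0
g6 = g4 ∨ g5 = 0 ∨ 0 = 0
So g6 = 0.

b=0, d=0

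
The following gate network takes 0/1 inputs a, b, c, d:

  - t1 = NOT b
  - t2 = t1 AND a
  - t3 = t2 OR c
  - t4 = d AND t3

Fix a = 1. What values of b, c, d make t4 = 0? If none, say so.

b=1 c=0 d=1

t4 = d AND t3 must be 0, so at least one of d, t3 is 0.
Check with a = 1 and b=1, c=0, d=1:
t1 = NOT b = NOT 1 = 0
t2 = t1 AND a = 0 AND 1 = 0
t3 = t2 OR c = 0 OR 0 = 0
t4 = d AND t3 = 1 AND 0 = 0
So t4 = 0.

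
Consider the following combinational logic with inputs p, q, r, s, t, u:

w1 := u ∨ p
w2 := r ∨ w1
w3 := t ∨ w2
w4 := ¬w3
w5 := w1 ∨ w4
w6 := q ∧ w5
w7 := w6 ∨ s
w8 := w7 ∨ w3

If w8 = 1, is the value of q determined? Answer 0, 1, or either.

either

Both values of q occur among assignments with w8 = 1:
  q=0: p=0, q=0, r=0, s=0, t=0, u=1
  q=1: p=0, q=1, r=0, s=0, t=0, u=0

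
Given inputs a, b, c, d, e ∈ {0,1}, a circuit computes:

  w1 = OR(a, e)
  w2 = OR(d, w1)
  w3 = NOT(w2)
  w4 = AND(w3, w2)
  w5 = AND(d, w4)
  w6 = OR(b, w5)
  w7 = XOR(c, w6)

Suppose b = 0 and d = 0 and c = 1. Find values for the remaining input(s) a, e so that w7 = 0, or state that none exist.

With b = 0 and d = 0 and c = 1 fixed, none of the 4 settings of a, e give w7 = 0.
For example, with a=0, e=0:
w1 = OR(a, e) = OR(0, 0) = 0
w2 = OR(d, w1) = OR(0, 0) = 0
w3 = NOT(w2) = NOT 0 = 1
w4 = AND(w3, w2) = AND(1, 0) = 0
w5 = AND(d, w4) = AND(0, 0) = 0
w6 = OR(b, w5) = OR(0, 0) = 0
w7 = XOR(c, w6) = XOR(1, 0) = 1
giving w7 = 1 ≠ 0.

no solution exists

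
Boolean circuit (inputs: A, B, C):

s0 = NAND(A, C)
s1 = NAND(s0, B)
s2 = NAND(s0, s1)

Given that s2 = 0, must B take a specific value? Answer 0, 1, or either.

0

s2 = NAND(s0, s1) must be 0, so both s0 = 1 and s1 = 1.
Every assignment with s2 = 0 has B = 0; there are 3 such assignment(s).
  A=0, B=0, C=0
  A=0, B=0, C=1
  A=1, B=0, C=0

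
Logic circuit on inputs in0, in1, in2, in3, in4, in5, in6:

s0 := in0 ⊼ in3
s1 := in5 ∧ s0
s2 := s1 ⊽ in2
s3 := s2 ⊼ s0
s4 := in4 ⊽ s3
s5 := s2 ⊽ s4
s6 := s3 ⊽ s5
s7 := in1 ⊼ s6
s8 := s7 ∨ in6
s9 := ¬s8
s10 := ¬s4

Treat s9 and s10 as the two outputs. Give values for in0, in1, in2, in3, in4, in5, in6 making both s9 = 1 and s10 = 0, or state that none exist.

in0=0 in1=1 in2=0 in3=0 in4=0 in5=0 in6=0

Check with in0=0 in1=1 in2=0 in3=0 in4=0 in5=0 in6=0:
s0 = in0 ⊼ in3 = 0 ⊼ 0 = 1
s1 = in5 ∧ s0 = 0 ∧ 1 = 0
s2 = s1 ⊽ in2 = 0 ⊽ 0 = 1
s3 = s2 ⊼ s0 = 1 ⊼ 1 = 0
s4 = in4 ⊽ s3 = 0 ⊽ 0 = 1
s5 = s2 ⊽ s4 = 1 ⊽ 1 = 0
s6 = s3 ⊽ s5 = 0 ⊽ 0 = 1
s7 = in1 ⊼ s6 = 1 ⊼ 1 = 0
s8 = s7 ∨ in6 = 0 ∨ 0 = 0
s9 = ¬s8 = ¬0 = 1
s10 = ¬s4 = ¬1 = 0
So s9 = 1 and s10 = 0.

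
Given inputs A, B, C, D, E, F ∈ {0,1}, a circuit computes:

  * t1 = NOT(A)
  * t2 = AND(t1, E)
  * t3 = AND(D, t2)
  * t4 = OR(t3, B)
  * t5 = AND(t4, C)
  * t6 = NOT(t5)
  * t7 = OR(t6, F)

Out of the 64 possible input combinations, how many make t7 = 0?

t7 = OR(t6, F) must be 0, so both t6 = 0 and F = 0.
t6 = NOT(t5) must be 0, so t5 = 1.
t5 = AND(t4, C) must be 1, so both t4 = 1 and C = 1.
Enumerating the 64 input combinations, 9 give t7 = 0 and 55 give t7 = 1.

9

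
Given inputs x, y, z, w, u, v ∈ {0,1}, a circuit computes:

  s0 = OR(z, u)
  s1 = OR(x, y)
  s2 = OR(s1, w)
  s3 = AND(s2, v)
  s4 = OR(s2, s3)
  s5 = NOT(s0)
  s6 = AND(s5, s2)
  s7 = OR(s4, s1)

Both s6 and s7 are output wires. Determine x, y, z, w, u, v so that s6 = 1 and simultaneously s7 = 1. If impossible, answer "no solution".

Check with x=1, y=1, z=0, w=1, u=0, v=1:
s0 = OR(z, u) = OR(0, 0) = 0
s1 = OR(x, y) = OR(1, 1) = 1
s2 = OR(s1, w) = OR(1, 1) = 1
s3 = AND(s2, v) = AND(1, 1) = 1
s4 = OR(s2, s3) = OR(1, 1) = 1
s5 = NOT(s0) = NOT 0 = 1
s6 = AND(s5, s2) = AND(1, 1) = 1
s7 = OR(s4, s1) = OR(1, 1) = 1
So s6 = 1 and s7 = 1.

x=1, y=1, z=0, w=1, u=0, v=1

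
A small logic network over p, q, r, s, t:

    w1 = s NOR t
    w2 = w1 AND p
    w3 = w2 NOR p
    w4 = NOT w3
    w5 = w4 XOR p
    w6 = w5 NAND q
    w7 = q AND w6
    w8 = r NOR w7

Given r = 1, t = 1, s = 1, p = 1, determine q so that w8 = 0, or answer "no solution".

w8 = r NOR w7 must be 0, so at least one of r, w7 is 1.
Check with r = 1, t = 1, s = 1, p = 1 and q=1:
w1 = s NOR t = 1 NOR 1 = 0
w2 = w1 AND p = 0 AND 1 = 0
w3 = w2 NOR p = 0 NOR 1 = 0
w4 = NOT w3 = NOT 0 = 1
w5 = w4 XOR p = 1 XOR 1 = 0
w6 = w5 NAND q = 0 NAND 1 = 1
w7 = q AND w6 = 1 AND 1 = 1
w8 = r NOR w7 = 1 NOR 1 = 0
So w8 = 0.

q=1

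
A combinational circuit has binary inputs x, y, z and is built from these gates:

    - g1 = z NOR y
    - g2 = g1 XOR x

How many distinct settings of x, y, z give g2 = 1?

g2 = g1 XOR x must be 1, so g1 and x differ.
Enumerating the 8 input combinations, 4 give g2 = 1 and 4 give g2 = 0.

4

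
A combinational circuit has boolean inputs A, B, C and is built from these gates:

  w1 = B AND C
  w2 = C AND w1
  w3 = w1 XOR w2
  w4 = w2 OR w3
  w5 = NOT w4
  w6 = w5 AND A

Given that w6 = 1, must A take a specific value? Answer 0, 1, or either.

w6 = w5 AND A must be 1, so both w5 = 1 and A = 1.
w5 = NOT w4 must be 1, so w4 = 0.
Every assignment with w6 = 1 has A = 1; there are 3 such assignment(s).
  A=1, B=0, C=0
  A=1, B=0, C=1
  A=1, B=1, C=0

1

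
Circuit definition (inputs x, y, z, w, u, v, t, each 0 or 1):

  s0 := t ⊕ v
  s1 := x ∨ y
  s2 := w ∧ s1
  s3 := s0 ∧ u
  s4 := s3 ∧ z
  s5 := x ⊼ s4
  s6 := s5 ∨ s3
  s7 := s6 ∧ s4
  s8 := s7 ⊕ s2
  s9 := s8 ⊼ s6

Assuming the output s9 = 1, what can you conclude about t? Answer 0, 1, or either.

either

Both values of t occur among assignments with s9 = 1:
  t=0: x=0, y=0, z=0, w=0, u=0, v=0, t=0
  t=1: x=0, y=0, z=0, w=0, u=0, v=0, t=1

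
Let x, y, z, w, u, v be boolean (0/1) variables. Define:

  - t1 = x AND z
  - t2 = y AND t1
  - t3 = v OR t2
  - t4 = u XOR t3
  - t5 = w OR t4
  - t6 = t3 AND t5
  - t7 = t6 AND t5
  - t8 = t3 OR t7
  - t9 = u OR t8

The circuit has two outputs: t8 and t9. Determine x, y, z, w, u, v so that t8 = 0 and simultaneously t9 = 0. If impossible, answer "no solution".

x=1 y=0 z=1 w=1 u=0 v=0

Check with x=1 y=0 z=1 w=1 u=0 v=0:
t1 = x AND z = 1 AND 1 = 1
t2 = y AND t1 = 0 AND 1 = 0
t3 = v OR t2 = 0 OR 0 = 0
t4 = u XOR t3 = 0 XOR 0 = 0
t5 = w OR t4 = 1 OR 0 = 1
t6 = t3 AND t5 = 0 AND 1 = 0
t7 = t6 AND t5 = 0 AND 1 = 0
t8 = t3 OR t7 = 0 OR 0 = 0
t9 = u OR t8 = 0 OR 0 = 0
So t8 = 0 and t9 = 0.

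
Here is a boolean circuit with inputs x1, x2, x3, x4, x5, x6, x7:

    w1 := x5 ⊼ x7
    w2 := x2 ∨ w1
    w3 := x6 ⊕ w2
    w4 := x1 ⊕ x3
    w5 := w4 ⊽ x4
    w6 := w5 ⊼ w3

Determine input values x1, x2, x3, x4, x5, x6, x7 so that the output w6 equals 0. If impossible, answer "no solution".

x1=0, x2=1, x3=0, x4=0, x5=1, x6=0, x7=1

w6 = w5 ⊼ w3 must be 0, so both w5 = 1 and w3 = 1.
w5 = w4 ⊽ x4 must be 1, so both w4 = 0 and x4 = 0.
w3 = x6 ⊕ w2 must be 1, so x6 and w2 differ.
Check with x1=0, x2=1, x3=0, x4=0, x5=1, x6=0, x7=1:
w1 = x5 ⊼ x7 = 1 ⊼ 1 = 0
w2 = x2 ∨ w1 = 1 ∨ 0 = 1
w3 = x6 ⊕ w2 = 0 ⊕ 1 = 1
w4 = x1 ⊕ x3 = 0 ⊕ 0 = 0
w5 = w4 ⊽ x4 = 0 ⊽ 0 = 1
w6 = w5 ⊼ w3 = 1 ⊼ 1 = 0
So w6 = 0 as required.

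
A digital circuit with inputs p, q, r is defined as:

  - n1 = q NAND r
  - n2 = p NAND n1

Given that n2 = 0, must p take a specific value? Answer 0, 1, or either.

1

n2 = p NAND n1 must be 0, so both p = 1 and n1 = 1.
n1 = q NAND r must be 1, so at least one of q, r is 0.
Every assignment with n2 = 0 has p = 1; there are 3 such assignment(s).
  p=1, q=0, r=0
  p=1, q=0, r=1
  p=1, q=1, r=0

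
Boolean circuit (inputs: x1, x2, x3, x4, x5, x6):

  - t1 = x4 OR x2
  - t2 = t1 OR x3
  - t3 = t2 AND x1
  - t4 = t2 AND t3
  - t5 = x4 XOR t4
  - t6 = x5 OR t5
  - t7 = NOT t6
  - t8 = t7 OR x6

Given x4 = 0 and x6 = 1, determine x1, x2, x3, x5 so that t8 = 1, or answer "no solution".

x1=1, x2=0, x3=0, x5=0

t8 = t7 OR x6 must be 1, so at least one of t7, x6 is 1.
Check with x4 = 0 and x6 = 1 and x1=1, x2=0, x3=0, x5=0:
t1 = x4 OR x2 = 0 OR 0 = 0
t2 = t1 OR x3 = 0 OR 0 = 0
t3 = t2 AND x1 = 0 AND 1 = 0
t4 = t2 AND t3 = 0 AND 0 = 0
t5 = x4 XOR t4 = 0 XOR 0 = 0
t6 = x5 OR t5 = 0 OR 0 = 0
t7 = NOT t6 = NOT 0 = 1
t8 = t7 OR x6 = 1 OR 1 = 1
So t8 = 1.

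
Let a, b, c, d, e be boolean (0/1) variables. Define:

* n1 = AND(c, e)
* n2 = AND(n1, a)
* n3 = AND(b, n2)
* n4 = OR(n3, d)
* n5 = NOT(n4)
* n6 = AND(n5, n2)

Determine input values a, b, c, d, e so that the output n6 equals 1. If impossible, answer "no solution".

a=1, b=0, c=1, d=0, e=1

Check with a=1, b=0, c=1, d=0, e=1:
n1 = AND(c, e) = AND(1, 1) = 1
n2 = AND(n1, a) = AND(1, 1) = 1
n3 = AND(b, n2) = AND(0, 1) = 0
n4 = OR(n3, d) = OR(0, 0) = 0
n5 = NOT(n4) = NOT 0 = 1
n6 = AND(n5, n2) = AND(1, 1) = 1
So n6 = 1 as required.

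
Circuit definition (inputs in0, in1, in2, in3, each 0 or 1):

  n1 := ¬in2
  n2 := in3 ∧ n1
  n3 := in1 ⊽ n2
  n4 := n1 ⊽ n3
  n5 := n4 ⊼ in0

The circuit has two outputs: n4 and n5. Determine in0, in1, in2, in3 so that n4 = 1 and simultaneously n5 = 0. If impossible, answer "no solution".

Check with in0=1, in1=1, in2=1, in3=0:
n1 = ¬in2 = ¬1 = 0
n2 = in3 ∧ n1 = 0 ∧ 0 = 0
n3 = in1 ⊽ n2 = 1 ⊽ 0 = 0
n4 = n1 ⊽ n3 = 0 ⊽ 0 = 1
n5 = n4 ⊼ in0 = 1 ⊼ 1 = 0
So n4 = 1 and n5 = 0.

in0=1, in1=1, in2=1, in3=0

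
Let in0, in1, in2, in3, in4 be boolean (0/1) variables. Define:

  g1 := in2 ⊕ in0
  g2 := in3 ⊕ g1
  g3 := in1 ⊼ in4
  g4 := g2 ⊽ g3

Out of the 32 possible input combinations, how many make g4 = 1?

g4 = g2 ⊽ g3 must be 1, so both g2 = 0 and g3 = 0.
g2 = in3 ⊕ g1 must be 0, so in3 and g1 are equal.
Satisfying assignments:
  in0=0, in1=1, in2=0, in3=0, in4=1
  in0=0, in1=1, in2=1, in3=1, in4=1
  in0=1, in1=1, in2=0, in3=1, in4=1
  in0=1, in1=1, in2=1, in3=0, in4=1

4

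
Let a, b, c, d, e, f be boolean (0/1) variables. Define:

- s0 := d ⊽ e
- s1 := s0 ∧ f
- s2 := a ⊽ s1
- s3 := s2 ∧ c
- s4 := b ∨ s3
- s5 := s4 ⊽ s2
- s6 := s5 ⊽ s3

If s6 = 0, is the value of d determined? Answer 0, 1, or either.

either

Both values of d occur among assignments with s6 = 0:
  d=0: a=0, b=0, c=0, d=0, e=0, f=1
  d=1: a=0, b=0, c=1, d=1, e=0, f=0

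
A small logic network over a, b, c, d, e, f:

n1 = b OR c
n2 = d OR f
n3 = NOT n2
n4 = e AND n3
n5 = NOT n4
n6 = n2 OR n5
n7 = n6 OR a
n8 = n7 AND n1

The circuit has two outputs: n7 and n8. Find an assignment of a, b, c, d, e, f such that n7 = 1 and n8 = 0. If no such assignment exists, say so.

Check with a=1 b=0 c=0 d=0 e=1 f=1:
n1 = b OR c = 0 OR 0 = 0
n2 = d OR f = 0 OR 1 = 1
n3 = NOT n2 = NOT 1 = 0
n4 = e AND n3 = 1 AND 0 = 0
n5 = NOT n4 = NOT 0 = 1
n6 = n2 OR n5 = 1 OR 1 = 1
n7 = n6 OR a = 1 OR 1 = 1
n8 = n7 AND n1 = 1 AND 0 = 0
So n7 = 1 and n8 = 0.

a=1 b=0 c=0 d=0 e=1 f=1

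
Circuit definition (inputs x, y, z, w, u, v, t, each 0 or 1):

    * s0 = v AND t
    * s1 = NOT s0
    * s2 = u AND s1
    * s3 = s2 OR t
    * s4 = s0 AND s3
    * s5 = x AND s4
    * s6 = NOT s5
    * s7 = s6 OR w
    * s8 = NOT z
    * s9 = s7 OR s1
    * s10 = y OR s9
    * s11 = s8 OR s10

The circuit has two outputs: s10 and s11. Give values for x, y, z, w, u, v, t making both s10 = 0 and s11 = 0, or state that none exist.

x=1, y=0, z=1, w=0, u=1, v=1, t=1

Check with x=1, y=0, z=1, w=0, u=1, v=1, t=1:
s0 = v AND t = 1 AND 1 = 1
s1 = NOT s0 = NOT 1 = 0
s2 = u AND s1 = 1 AND 0 = 0
s3 = s2 OR t = 0 OR 1 = 1
s4 = s0 AND s3 = 1 AND 1 = 1
s5 = x AND s4 = 1 AND 1 = 1
s6 = NOT s5 = NOT 1 = 0
s7 = s6 OR w = 0 OR 0 = 0
s8 = NOT z = NOT 1 = 0
s9 = s7 OR s1 = 0 OR 0 = 0
s10 = y OR s9 = 0 OR 0 = 0
s11 = s8 OR s10 = 0 OR 0 = 0
So s10 = 0 and s11 = 0.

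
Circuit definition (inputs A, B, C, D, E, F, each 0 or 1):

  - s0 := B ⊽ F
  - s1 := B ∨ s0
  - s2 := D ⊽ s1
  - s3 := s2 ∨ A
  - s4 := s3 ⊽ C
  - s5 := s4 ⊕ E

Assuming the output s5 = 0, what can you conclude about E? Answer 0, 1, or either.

Both values of E occur among assignments with s5 = 0:
  E=0: A=0, B=0, C=0, D=0, E=0, F=1
  E=1: A=0, B=0, C=0, D=0, E=1, F=0

either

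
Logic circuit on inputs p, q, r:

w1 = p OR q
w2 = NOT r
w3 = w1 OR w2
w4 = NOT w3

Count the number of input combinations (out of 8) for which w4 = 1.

w4 = NOT w3 must be 1, so w3 = 0.
w3 = w1 OR w2 must be 0, so both w1 = 0 and w2 = 0.
w1 = p OR q must be 0, so both p = 0 and q = 0.
Satisfying assignments:
  p=0, q=0, r=1

1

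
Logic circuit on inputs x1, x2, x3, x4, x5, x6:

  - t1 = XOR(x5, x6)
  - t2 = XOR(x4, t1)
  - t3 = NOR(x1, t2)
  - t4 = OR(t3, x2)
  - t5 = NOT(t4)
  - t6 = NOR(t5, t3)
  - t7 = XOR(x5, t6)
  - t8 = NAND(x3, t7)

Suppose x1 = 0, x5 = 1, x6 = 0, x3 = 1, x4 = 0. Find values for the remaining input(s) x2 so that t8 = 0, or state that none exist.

Check with x1 = 0, x5 = 1, x6 = 0, x3 = 1, x4 = 0 and x2=0:
t1 = XOR(x5, x6) = XOR(1, 0) = 1
t2 = XOR(x4, t1) = XOR(0, 1) = 1
t3 = NOR(x1, t2) = NOR(0, 1) = 0
t4 = OR(t3, x2) = OR(0, 0) = 0
t5 = NOT(t4) = NOT 0 = 1
t6 = NOR(t5, t3) = NOR(1, 0) = 0
t7 = XOR(x5, t6) = XOR(1, 0) = 1
t8 = NAND(x3, t7) = NAND(1, 1) = 0
So t8 = 0.

x2=0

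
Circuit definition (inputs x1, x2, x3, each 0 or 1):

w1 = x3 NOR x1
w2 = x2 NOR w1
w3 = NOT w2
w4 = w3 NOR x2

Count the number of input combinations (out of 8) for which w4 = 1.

3

w4 = w3 NOR x2 must be 1, so both w3 = 0 and x2 = 0.
w3 = NOT w2 must be 0, so w2 = 1.
w2 = x2 NOR w1 must be 1, so both x2 = 0 and w1 = 0.
Enumerating the 8 input combinations, 3 give w4 = 1 and 5 give w4 = 0.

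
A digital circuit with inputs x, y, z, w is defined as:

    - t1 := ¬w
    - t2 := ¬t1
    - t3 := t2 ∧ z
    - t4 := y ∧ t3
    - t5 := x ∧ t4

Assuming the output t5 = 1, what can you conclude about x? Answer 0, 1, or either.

t5 = x ∧ t4 must be 1, so both x = 1 and t4 = 1.
Every assignment with t5 = 1 has x = 1; there are 1 such assignment(s).
  x=1, y=1, z=1, w=1

1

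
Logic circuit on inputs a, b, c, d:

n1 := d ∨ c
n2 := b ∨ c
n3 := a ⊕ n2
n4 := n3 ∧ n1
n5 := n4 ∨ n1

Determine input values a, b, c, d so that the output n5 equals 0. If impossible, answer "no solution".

n5 = n4 ∨ n1 must be 0, so both n4 = 0 and n1 = 0.
n4 = n3 ∧ n1 must be 0, so at least one of n3, n1 is 0.
n1 = d ∨ c must be 0, so both d = 0 and c = 0.
Check with a=1 b=0 c=0 d=0:
n1 = d ∨ c = 0 ∨ 0 = 0
n2 = b ∨ c = 0 ∨ 0 = 0
n3 = a ⊕ n2 = 1 ⊕ 0 = 1
n4 = n3 ∧ n1 = 1 ∧ 0 = 0
n5 = n4 ∨ n1 = 0 ∨ 0 = 0
So n5 = 0 as required.

a=1 b=0 c=0 d=0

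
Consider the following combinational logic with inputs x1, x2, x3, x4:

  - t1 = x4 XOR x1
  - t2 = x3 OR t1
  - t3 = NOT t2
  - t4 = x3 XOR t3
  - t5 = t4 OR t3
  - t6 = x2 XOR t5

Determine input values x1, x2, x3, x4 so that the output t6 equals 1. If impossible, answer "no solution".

x1=0, x2=0, x3=1, x4=1

Check with x1=0, x2=0, x3=1, x4=1:
t1 = x4 XOR x1 = 1 XOR 0 = 1
t2 = x3 OR t1 = 1 OR 1 = 1
t3 = NOT t2 = NOT 1 = 0
t4 = x3 XOR t3 = 1 XOR 0 = 1
t5 = t4 OR t3 = 1 OR 0 = 1
t6 = x2 XOR t5 = 0 XOR 1 = 1
So t6 = 1 as required.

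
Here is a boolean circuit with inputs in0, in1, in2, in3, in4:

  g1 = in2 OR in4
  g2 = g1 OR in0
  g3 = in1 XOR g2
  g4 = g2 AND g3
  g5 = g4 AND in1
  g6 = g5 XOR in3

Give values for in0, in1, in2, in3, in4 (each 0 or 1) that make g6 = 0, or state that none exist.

in0=0, in1=0, in2=0, in3=0, in4=0

Check with in0=0, in1=0, in2=0, in3=0, in4=0:
g1 = in2 OR in4 = 0 OR 0 = 0
g2 = g1 OR in0 = 0 OR 0 = 0
g3 = in1 XOR g2 = 0 XOR 0 = 0
g4 = g2 AND g3 = 0 AND 0 = 0
g5 = g4 AND in1 = 0 AND 0 = 0
g6 = g5 XOR in3 = 0 XOR 0 = 0
So g6 = 0 as required.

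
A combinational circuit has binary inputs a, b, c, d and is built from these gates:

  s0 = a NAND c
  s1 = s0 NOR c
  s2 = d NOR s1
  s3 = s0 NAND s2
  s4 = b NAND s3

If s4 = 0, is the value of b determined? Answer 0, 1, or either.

s4 = b NAND s3 must be 0, so both b = 1 and s3 = 1.
s3 = s0 NAND s2 must be 1, so at least one of s0, s2 is 0.
Every assignment with s4 = 0 has b = 1; there are 5 such assignment(s).

1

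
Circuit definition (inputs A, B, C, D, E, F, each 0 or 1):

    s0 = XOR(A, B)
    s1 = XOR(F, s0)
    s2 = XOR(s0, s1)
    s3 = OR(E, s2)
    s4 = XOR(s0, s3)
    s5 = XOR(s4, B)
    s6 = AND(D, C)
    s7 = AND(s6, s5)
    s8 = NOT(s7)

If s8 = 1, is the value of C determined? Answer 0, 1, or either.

either

Both values of C occur among assignments with s8 = 1:
  C=0: A=0, B=0, C=0, D=0, E=0, F=0
  C=1: A=0, B=0, C=1, D=0, E=0, F=0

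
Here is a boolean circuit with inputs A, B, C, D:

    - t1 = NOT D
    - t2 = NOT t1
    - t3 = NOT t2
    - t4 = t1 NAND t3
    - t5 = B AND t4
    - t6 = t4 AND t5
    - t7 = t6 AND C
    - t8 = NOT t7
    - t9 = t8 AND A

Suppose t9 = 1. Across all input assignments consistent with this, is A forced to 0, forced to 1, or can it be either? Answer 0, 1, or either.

t9 = t8 AND A must be 1, so both t8 = 1 and A = 1.
t8 = NOT t7 must be 1, so t7 = 0.
Every assignment with t9 = 1 has A = 1; there are 7 such assignment(s).

1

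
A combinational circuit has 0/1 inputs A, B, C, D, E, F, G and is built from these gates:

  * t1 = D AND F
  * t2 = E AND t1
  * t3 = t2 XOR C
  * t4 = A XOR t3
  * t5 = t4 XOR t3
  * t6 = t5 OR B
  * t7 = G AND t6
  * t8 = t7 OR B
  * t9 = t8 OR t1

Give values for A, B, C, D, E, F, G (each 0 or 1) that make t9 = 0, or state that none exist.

A=0, B=0, C=1, D=1, E=1, F=0, G=0

t9 = t8 OR t1 must be 0, so both t8 = 0 and t1 = 0.
t8 = t7 OR B must be 0, so both t7 = 0 and B = 0.
t1 = D AND F must be 0, so at least one of D, F is 0.
Check with A=0, B=0, C=1, D=1, E=1, F=0, G=0:
t1 = D AND F = 1 AND 0 = 0
t2 = E AND t1 = 1 AND 0 = 0
t3 = t2 XOR C = 0 XOR 1 = 1
t4 = A XOR t3 = 0 XOR 1 = 1
t5 = t4 XOR t3 = 1 XOR 1 = 0
t6 = t5 OR B = 0 OR 0 = 0
t7 = G AND t6 = 0 AND 0 = 0
t8 = t7 OR B = 0 OR 0 = 0
t9 = t8 OR t1 = 0 OR 0 = 0
So t9 = 0 as required.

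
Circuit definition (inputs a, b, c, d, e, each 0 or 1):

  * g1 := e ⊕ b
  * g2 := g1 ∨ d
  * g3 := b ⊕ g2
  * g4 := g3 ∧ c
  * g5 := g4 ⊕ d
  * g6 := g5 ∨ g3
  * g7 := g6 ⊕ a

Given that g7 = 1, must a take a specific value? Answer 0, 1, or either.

either

Both values of a occur among assignments with g7 = 1:
  a=0: a=0, b=0, c=0, d=0, e=1
  a=1: a=1, b=0, c=0, d=0, e=0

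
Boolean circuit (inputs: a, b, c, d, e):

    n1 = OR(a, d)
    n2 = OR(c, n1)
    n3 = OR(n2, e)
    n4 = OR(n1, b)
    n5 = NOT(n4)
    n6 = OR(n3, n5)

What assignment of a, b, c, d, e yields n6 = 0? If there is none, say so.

a=0, b=1, c=0, d=0, e=0

n6 = OR(n3, n5) must be 0, so both n3 = 0 and n5 = 0.
Check with a=0, b=1, c=0, d=0, e=0:
n1 = OR(a, d) = OR(0, 0) = 0
n2 = OR(c, n1) = OR(0, 0) = 0
n3 = OR(n2, e) = OR(0, 0) = 0
n4 = OR(n1, b) = OR(0, 1) = 1
n5 = NOT(n4) = NOT 1 = 0
n6 = OR(n3, n5) = OR(0, 0) = 0
So n6 = 0 as required.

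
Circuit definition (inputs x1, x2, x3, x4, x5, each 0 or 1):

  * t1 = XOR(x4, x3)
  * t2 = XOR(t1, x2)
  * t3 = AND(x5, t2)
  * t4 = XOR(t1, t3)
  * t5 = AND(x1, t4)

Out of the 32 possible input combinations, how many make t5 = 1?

8

t5 = AND(x1, t4) must be 1, so both x1 = 1 and t4 = 1.
Enumerating the 32 input combinations, 8 give t5 = 1 and 24 give t5 = 0.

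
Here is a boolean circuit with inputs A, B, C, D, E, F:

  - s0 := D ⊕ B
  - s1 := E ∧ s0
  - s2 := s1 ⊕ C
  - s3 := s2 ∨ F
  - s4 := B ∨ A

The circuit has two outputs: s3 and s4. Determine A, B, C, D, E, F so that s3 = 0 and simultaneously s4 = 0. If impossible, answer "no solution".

A=0, B=0, C=1, D=1, E=1, F=0

Check with A=0, B=0, C=1, D=1, E=1, F=0:
s0 = D ⊕ B = 1 ⊕ 0 = 1
s1 = E ∧ s0 = 1 ∧ 1 = 1
s2 = s1 ⊕ C = 1 ⊕ 1 = 0
s3 = s2 ∨ F = 0 ∨ 0 = 0
s4 = B ∨ A = 0 ∨ 0 = 0
So s3 = 0 and s4 = 0.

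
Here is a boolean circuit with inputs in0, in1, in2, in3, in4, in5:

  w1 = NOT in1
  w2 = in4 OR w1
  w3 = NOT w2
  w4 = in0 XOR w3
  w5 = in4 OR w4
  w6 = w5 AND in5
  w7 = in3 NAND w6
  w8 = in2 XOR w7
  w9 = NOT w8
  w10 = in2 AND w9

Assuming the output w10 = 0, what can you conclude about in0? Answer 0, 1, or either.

either

Both values of in0 occur among assignments with w10 = 0:
  in0=0: in0=0, in1=0, in2=0, in3=0, in4=0, in5=0
  in0=1: in0=1, in1=0, in2=0, in3=0, in4=0, in5=0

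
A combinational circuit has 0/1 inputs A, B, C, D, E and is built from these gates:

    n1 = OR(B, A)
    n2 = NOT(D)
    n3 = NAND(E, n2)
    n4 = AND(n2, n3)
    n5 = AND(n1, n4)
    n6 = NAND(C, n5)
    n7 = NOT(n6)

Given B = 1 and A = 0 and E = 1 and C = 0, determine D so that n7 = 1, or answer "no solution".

no solution exists

With B = 1 and A = 0 and E = 1 and C = 0 fixed, none of the 2 settings of D give n7 = 1.
For example, with D=1:
n1 = OR(B, A) = OR(1, 0) = 1
n2 = NOT(D) = NOT 1 = 0
n3 = NAND(E, n2) = NAND(1, 0) = 1
n4 = AND(n2, n3) = AND(0, 1) = 0
n5 = AND(n1, n4) = AND(1, 0) = 0
n6 = NAND(C, n5) = NAND(0, 0) = 1
n7 = NOT(n6) = NOT 1 = 0
giving n7 = 0 ≠ 1.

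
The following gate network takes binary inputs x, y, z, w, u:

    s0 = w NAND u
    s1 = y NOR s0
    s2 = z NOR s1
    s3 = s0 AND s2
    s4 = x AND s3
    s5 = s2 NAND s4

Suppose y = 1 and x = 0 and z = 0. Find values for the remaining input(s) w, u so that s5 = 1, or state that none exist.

Check with y = 1 and x = 0 and z = 0 and w=0, u=0:
s0 = w NAND u = 0 NAND 0 = 1
s1 = y NOR s0 = 1 NOR 1 = 0
s2 = z NOR s1 = 0 NOR 0 = 1
s3 = s0 AND s2 = 1 AND 1 = 1
s4 = x AND s3 = 0 AND 1 = 0
s5 = s2 NAND s4 = 1 NAND 0 = 1
So s5 = 1.

w=0 u=0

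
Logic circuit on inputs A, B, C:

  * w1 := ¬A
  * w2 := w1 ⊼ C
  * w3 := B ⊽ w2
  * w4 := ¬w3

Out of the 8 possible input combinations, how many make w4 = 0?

1

w4 = ¬w3 must be 0, so w3 = 1.
Satisfying assignments:
  A=0, B=0, C=1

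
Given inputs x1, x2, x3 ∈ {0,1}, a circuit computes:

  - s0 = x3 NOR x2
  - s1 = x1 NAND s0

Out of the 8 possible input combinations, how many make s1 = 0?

1

s1 = x1 NAND s0 must be 0, so both x1 = 1 and s0 = 1.
s0 = x3 NOR x2 must be 1, so both x3 = 0 and x2 = 0.
Enumerating the 8 input combinations, 1 give s1 = 0 and 7 give s1 = 1.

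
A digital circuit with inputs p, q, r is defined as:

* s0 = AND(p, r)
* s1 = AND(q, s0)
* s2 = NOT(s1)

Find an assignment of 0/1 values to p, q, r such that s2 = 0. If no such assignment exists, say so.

p=1 q=1 r=1

s2 = NOT(s1) must be 0, so s1 = 1.
s1 = AND(q, s0) must be 1, so both q = 1 and s0 = 1.
s0 = AND(p, r) must be 1, so both p = 1 and r = 1.
Check with p=1 q=1 r=1:
s0 = AND(p, r) = AND(1, 1) = 1
s1 = AND(q, s0) = AND(1, 1) = 1
s2 = NOT(s1) = NOT 1 = 0
So s2 = 0 as required.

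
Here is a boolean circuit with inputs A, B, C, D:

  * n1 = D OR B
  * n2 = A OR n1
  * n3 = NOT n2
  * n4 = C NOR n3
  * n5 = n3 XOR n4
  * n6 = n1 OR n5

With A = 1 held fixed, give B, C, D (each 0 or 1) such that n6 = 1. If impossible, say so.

n6 = n1 OR n5 must be 1, so at least one of n1, n5 is 1.
Check with A = 1 and B=1, C=0, D=0:
n1 = D OR B = 0 OR 1 = 1
n2 = A OR n1 = 1 OR 1 = 1
n3 = NOT n2 = NOT 1 = 0
n4 = C NOR n3 = 0 NOR 0 = 1
n5 = n3 XOR n4 = 0 XOR 1 = 1
n6 = n1 OR n5 = 1 OR 1 = 1
So n6 = 1.

B=1, C=0, D=0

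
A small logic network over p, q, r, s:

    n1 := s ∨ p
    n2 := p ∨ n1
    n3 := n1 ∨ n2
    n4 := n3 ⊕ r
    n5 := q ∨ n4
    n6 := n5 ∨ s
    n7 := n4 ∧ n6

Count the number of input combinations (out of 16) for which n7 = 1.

8

n7 = n4 ∧ n6 must be 1, so both n4 = 1 and n6 = 1.
n4 = n3 ⊕ r must be 1, so n3 and r differ.
n6 = n5 ∨ s must be 1, so at least one of n5, s is 1.
Enumerating the 16 input combinations, 8 give n7 = 1 and 8 give n7 = 0.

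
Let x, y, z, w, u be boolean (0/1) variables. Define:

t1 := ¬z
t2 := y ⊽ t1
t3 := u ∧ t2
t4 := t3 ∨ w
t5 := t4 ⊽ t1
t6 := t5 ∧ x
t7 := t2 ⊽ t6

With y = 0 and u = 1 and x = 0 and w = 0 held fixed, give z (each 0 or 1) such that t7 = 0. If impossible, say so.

Check with y = 0 and u = 1 and x = 0 and w = 0 and z=1:
t1 = ¬z = ¬1 = 0
t2 = y ⊽ t1 = 0 ⊽ 0 = 1
t3 = u ∧ t2 = 1 ∧ 1 = 1
t4 = t3 ∨ w = 1 ∨ 0 = 1
t5 = t4 ⊽ t1 = 1 ⊽ 0 = 0
t6 = t5 ∧ x = 0 ∧ 0 = 0
t7 = t2 ⊽ t6 = 1 ⊽ 0 = 0
So t7 = 0.

z=1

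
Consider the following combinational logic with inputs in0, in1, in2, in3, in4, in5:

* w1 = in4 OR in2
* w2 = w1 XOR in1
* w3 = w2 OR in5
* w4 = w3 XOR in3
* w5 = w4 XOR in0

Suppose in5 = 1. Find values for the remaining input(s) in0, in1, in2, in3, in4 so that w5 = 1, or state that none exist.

w5 = w4 XOR in0 must be 1, so w4 and in0 differ.
Check with in5 = 1 and in0=1, in1=0, in2=1, in3=1, in4=1:
w1 = in4 OR in2 = 1 OR 1 = 1
w2 = w1 XOR in1 = 1 XOR 0 = 1
w3 = w2 OR in5 = 1 OR 1 = 1
w4 = w3 XOR in3 = 1 XOR 1 = 0
w5 = w4 XOR in0 = 0 XOR 1 = 1
So w5 = 1.

in0=1 in1=0 in2=1 in3=1 in4=1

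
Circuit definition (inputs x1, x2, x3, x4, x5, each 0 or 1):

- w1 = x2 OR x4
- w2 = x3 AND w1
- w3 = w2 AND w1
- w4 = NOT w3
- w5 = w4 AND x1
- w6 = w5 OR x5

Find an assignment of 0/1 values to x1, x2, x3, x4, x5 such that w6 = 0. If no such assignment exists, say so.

x1=0, x2=0, x3=1, x4=0, x5=0

w6 = w5 OR x5 must be 0, so both w5 = 0 and x5 = 0.
Check with x1=0, x2=0, x3=1, x4=0, x5=0:
w1 = x2 OR x4 = 0 OR 0 = 0
w2 = x3 AND w1 = 1 AND 0 = 0
w3 = w2 AND w1 = 0 AND 0 = 0
w4 = NOT w3 = NOT 0 = 1
w5 = w4 AND x1 = 1 AND 0 = 0
w6 = w5 OR x5 = 0 OR 0 = 0
So w6 = 0 as required.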